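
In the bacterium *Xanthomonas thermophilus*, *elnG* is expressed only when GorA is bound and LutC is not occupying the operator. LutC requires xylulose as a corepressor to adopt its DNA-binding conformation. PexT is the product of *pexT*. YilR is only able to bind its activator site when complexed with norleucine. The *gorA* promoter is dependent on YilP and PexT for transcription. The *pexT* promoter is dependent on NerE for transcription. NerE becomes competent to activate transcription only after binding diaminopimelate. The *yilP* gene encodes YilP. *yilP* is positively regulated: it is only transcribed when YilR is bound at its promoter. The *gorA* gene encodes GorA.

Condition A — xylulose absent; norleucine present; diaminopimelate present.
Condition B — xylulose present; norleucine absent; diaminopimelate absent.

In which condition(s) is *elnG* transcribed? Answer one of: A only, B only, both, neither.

Condition A:
Xylulose is absent, so LutC is inactive.
Norleucine is present, so YilR is active.
No repressor is bound and YilR is active, so *yilP* is transcribed.
So YilP is produced and active.
Diaminopimelate is present, so NerE is active.
No repressor is bound and NerE is active, so *pexT* is transcribed.
So PexT is produced and active.
No repressor is bound and YilP and PexT are active, so *gorA* is transcribed.
So GorA is produced and active.
No repressor is bound and GorA is active, so *elnG* is transcribed.
→ *elnG* is ON in A.
Condition B:
Xylulose is present, so LutC is active.
Norleucine is absent, so YilR is inactive.
Required activator YilR is absent, so *yilP* is not transcribed.
So YilP is not produced.
Diaminopimelate is absent, so NerE is inactive.
Required activator NerE is absent, so *pexT* is not transcribed.
So PexT is not produced.
Required activator YilP is absent, so *gorA* is not transcribed.
So GorA is not produced.
With repressor LutC bound, *elnG* is not transcribed.
→ *elnG* is OFF in B.

A only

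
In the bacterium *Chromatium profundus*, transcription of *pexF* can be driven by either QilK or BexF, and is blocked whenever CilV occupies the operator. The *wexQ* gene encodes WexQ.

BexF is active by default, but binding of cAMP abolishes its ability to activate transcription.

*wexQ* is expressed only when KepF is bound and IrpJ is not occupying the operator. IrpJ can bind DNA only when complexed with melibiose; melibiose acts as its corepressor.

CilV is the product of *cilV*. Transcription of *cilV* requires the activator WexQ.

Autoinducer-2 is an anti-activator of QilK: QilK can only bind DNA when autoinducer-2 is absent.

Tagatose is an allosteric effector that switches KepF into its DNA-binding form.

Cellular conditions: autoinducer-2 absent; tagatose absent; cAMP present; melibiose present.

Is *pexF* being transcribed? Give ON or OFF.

Autoinducer-2 is absent, so QilK is active.
cAMP is present, so BexF is inactive.
Tagatose is absent, so KepF is inactive.
Melibiose is present, so IrpJ is active.
With repressor IrpJ bound, *wexQ* is not transcribed.
So WexQ is not produced.
Required activator WexQ is absent, so *cilV* is not transcribed.
So CilV is not produced.
Activator QilK is present, so *pexF* is transcribed.

ON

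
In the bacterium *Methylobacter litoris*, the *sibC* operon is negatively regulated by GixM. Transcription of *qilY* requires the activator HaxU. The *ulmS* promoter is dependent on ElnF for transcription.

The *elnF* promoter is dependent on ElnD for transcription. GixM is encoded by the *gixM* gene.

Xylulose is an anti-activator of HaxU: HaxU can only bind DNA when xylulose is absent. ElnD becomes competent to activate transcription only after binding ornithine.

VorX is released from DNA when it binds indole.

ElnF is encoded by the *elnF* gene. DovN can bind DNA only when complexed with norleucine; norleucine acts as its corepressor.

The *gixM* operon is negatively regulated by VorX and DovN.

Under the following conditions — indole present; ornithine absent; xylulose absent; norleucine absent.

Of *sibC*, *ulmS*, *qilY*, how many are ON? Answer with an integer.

Indole is present, so VorX is inactive.
Norleucine is absent, so DovN is inactive.
With no repressor bound, *gixM* is transcribed.
So GixM is produced and active.
With repressor GixM bound, *sibC* is not transcribed.
→ *sibC* is OFF.
Ornithine is absent, so ElnD is inactive.
Required activator ElnD is absent, so *elnF* is not transcribed.
So ElnF is not produced.
Required activator ElnF is absent, so *ulmS* is not transcribed.
→ *ulmS* is OFF.
Xylulose is absent, so HaxU is active.
No repressor is bound and HaxU is active, so *qilY* is transcribed.
→ *qilY* is ON.
1 of the 3 genes is transcribed.

1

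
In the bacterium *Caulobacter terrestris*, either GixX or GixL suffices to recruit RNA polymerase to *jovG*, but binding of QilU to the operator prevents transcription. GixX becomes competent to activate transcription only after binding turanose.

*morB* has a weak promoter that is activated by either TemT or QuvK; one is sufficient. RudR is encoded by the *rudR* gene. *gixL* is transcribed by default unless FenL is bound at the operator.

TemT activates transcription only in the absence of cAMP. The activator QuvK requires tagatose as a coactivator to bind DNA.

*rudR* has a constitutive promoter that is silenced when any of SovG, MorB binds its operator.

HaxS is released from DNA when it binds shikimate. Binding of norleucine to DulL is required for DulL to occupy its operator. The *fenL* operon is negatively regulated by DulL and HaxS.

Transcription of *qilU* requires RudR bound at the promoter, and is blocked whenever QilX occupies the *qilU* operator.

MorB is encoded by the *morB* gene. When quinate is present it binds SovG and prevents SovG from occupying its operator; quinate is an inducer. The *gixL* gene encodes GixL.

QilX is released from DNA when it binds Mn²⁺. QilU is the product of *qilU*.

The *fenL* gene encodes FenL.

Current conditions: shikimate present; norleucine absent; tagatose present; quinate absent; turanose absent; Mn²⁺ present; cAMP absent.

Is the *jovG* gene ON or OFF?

Turanose is absent, so GixX is inactive.
Mn²⁺ is present, so QilX is inactive.
Quinate is absent, so SovG is active.
cAMP is absent, so TemT is active.
Tagatose is present, so QuvK is active.
Activator TemT is present, so *morB* is transcribed.
So MorB is produced and active.
With repressor SovG bound, *rudR* is not transcribed.
So RudR is not produced.
Required activator RudR is absent, so *qilU* is not transcribed.
So QilU is not produced.
Norleucine is absent, so DulL is inactive.
Shikimate is present, so HaxS is inactive.
With no repressor bound, *fenL* is transcribed.
So FenL is produced and active.
With repressor FenL bound, *gixL* is not transcribed.
So GixL is not produced.
No activator is available at the *jovG* promoter, so *jovG* is not transcribed.

OFF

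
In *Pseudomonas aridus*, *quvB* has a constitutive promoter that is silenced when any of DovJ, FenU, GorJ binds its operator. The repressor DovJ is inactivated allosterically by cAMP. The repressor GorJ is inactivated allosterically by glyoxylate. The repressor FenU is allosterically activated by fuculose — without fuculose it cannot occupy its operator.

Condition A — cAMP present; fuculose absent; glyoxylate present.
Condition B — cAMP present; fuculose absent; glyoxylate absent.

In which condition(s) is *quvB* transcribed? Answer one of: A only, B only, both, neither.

A only

Condition A:
cAMP is present, so DovJ is inactive.
Fuculose is absent, so FenU is inactive.
Glyoxylate is present, so GorJ is inactive.
With no repressor bound, *quvB* is transcribed.
→ *quvB* is ON in A.
Condition B:
cAMP is present, so DovJ is inactive.
Fuculose is absent, so FenU is inactive.
Glyoxylate is absent, so GorJ is active.
With repressor GorJ bound, *quvB* is not transcribed.
→ *quvB* is OFF in B.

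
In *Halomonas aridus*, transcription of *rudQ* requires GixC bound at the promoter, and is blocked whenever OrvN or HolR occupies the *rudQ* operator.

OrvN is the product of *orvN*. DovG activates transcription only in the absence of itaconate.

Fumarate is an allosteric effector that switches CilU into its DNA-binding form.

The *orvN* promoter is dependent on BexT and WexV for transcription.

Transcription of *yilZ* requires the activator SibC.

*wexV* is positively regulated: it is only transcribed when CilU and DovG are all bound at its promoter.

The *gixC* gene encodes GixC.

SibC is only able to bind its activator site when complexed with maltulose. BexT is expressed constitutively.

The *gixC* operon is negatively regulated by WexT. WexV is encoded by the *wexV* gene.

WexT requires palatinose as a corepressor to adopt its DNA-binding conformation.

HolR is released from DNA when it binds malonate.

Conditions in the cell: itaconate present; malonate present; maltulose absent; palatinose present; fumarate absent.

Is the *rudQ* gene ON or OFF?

BexT is produced constitutively and is active.
Fumarate is absent, so CilU is inactive.
Itaconate is present, so DovG is inactive.
Required activator CilU is absent, so *wexV* is not transcribed.
So WexV is not produced.
Required activator WexV is absent, so *orvN* is not transcribed.
So OrvN is not produced.
Malonate is present, so HolR is inactive.
Palatinose is present, so WexT is active.
With repressor WexT bound, *gixC* is not transcribed.
So GixC is not produced.
Required activator GixC is absent, so *rudQ* is not transcribed.

OFF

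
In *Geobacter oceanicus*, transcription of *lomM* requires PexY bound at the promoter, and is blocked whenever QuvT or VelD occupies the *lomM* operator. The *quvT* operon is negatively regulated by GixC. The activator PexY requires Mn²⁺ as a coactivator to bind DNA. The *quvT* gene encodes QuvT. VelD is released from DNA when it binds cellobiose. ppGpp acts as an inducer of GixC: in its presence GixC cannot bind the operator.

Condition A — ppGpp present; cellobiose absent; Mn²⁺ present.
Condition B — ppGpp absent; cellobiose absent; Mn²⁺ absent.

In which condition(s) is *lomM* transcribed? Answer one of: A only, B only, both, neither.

Condition A:
ppGpp is present, so GixC is inactive.
With no repressor bound, *quvT* is transcribed.
So QuvT is produced and active.
Cellobiose is absent, so VelD is active.
Mn²⁺ is present, so PexY is active.
With repressor QuvT bound, *lomM* is not transcribed.
→ *lomM* is OFF in A.
Condition B:
ppGpp is absent, so GixC is active.
With repressor GixC bound, *quvT* is not transcribed.
So QuvT is not produced.
Cellobiose is absent, so VelD is active.
Mn²⁺ is absent, so PexY is inactive.
With repressor VelD bound, *lomM* is not transcribed.
→ *lomM* is OFF in B.

neither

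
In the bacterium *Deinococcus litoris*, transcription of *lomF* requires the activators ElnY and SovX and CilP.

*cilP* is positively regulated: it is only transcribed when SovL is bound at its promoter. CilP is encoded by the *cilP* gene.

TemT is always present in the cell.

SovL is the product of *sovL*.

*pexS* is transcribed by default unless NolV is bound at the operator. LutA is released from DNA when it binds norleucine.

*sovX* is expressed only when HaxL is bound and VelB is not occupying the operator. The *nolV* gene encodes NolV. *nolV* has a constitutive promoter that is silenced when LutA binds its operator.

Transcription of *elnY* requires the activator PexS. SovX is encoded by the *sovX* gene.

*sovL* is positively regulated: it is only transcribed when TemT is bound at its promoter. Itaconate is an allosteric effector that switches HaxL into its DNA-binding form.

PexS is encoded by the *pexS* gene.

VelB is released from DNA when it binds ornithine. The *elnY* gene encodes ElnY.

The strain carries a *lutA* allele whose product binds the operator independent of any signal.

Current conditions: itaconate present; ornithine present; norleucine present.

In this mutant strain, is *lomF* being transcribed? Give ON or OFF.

ON

LutA is constitutively active in this strain.
With repressor LutA bound, *nolV* is not transcribed.
So NolV is not produced.
With no repressor bound, *pexS* is transcribed.
So PexS is produced and active.
No repressor is bound and PexS is active, so *elnY* is transcribed.
So ElnY is produced and active.
Ornithine is present, so VelB is inactive.
Itaconate is present, so HaxL is active.
No repressor is bound and HaxL is active, so *sovX* is transcribed.
So SovX is produced and active.
TemT is produced constitutively and is active.
No repressor is bound and TemT is active, so *sovL* is transcribed.
So SovL is produced and active.
No repressor is bound and SovL is active, so *cilP* is transcribed.
So CilP is produced and active.
No repressor is bound and ElnY and SovX and CilP are active, so *lomF* is transcribed.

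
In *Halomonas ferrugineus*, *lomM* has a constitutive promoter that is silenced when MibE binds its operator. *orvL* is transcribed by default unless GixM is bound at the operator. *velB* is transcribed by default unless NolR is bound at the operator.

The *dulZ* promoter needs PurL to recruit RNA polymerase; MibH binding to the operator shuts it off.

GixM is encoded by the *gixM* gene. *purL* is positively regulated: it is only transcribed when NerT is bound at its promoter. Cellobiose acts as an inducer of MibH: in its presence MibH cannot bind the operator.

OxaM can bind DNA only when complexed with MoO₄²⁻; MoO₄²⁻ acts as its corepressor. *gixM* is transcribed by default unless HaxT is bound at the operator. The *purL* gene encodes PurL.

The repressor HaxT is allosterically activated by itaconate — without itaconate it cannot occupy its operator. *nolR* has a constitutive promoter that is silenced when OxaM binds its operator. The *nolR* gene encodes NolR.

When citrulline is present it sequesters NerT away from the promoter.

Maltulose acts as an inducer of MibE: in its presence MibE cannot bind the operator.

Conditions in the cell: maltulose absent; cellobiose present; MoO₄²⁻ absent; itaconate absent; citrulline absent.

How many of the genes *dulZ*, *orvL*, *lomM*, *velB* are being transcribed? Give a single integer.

1

Cellobiose is present, so MibH is inactive.
Citrulline is absent, so NerT is active.
No repressor is bound and NerT is active, so *purL* is transcribed.
So PurL is produced and active.
No repressor is bound and PurL is active, so *dulZ* is transcribed.
→ *dulZ* is ON.
Itaconate is absent, so HaxT is inactive.
With no repressor bound, *gixM* is transcribed.
So GixM is produced and active.
With repressor GixM bound, *orvL* is not transcribed.
→ *orvL* is OFF.
Maltulose is absent, so MibE is active.
With repressor MibE bound, *lomM* is not transcribed.
→ *lomM* is OFF.
MoO₄²⁻ is absent, so OxaM is inactive.
With no repressor bound, *nolR* is transcribed.
So NolR is produced and active.
With repressor NolR bound, *velB* is not transcribed.
→ *velB* is OFF.
1 of the 4 genes is transcribed.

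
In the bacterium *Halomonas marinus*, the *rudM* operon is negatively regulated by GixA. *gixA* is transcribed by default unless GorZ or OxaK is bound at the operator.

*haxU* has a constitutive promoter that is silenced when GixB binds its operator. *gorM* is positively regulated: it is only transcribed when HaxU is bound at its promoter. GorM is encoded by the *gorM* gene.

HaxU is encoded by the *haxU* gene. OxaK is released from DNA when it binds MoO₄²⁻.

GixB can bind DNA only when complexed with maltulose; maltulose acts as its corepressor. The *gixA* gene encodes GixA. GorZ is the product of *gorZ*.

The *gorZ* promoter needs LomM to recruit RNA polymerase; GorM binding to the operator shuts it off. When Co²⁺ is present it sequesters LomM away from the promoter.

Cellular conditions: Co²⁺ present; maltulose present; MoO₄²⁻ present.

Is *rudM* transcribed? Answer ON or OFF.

Maltulose is present, so GixB is active.
With repressor GixB bound, *haxU* is not transcribed.
So HaxU is not produced.
Required activator HaxU is absent, so *gorM* is not transcribed.
So GorM is not produced.
Co²⁺ is present, so LomM is inactive.
Required activator LomM is absent, so *gorZ* is not transcribed.
So GorZ is not produced.
MoO₄²⁻ is present, so OxaK is inactive.
With no repressor bound, *gixA* is transcribed.
So GixA is produced and active.
With repressor GixA bound, *rudM* is not transcribed.

OFF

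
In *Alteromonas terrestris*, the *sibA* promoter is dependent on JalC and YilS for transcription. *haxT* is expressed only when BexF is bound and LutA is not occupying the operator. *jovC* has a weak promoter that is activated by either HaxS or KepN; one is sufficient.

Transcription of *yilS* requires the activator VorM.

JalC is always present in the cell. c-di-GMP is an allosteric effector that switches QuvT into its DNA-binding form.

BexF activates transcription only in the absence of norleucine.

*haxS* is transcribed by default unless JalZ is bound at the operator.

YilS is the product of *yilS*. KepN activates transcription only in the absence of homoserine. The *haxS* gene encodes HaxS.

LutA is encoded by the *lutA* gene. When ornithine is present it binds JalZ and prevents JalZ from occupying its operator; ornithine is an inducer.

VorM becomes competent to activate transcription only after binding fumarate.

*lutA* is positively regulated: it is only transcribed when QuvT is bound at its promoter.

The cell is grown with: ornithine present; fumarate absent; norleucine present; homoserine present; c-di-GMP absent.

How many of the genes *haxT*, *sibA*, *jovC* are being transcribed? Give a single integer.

1

Norleucine is present, so BexF is inactive.
c-di-GMP is absent, so QuvT is inactive.
Required activator QuvT is absent, so *lutA* is not transcribed.
So LutA is not produced.
Required activator BexF is absent, so *haxT* is not transcribed.
→ *haxT* is OFF.
JalC is produced constitutively and is active.
Fumarate is absent, so VorM is inactive.
Required activator VorM is absent, so *yilS* is not transcribed.
So YilS is not produced.
Required activator YilS is absent, so *sibA* is not transcribed.
→ *sibA* is OFF.
Ornithine is present, so JalZ is inactive.
With no repressor bound, *haxS* is transcribed.
So HaxS is produced and active.
Homoserine is present, so KepN is inactive.
Activator HaxS is present, so *jovC* is transcribed.
→ *jovC* is ON.
1 of the 3 genes is transcribed.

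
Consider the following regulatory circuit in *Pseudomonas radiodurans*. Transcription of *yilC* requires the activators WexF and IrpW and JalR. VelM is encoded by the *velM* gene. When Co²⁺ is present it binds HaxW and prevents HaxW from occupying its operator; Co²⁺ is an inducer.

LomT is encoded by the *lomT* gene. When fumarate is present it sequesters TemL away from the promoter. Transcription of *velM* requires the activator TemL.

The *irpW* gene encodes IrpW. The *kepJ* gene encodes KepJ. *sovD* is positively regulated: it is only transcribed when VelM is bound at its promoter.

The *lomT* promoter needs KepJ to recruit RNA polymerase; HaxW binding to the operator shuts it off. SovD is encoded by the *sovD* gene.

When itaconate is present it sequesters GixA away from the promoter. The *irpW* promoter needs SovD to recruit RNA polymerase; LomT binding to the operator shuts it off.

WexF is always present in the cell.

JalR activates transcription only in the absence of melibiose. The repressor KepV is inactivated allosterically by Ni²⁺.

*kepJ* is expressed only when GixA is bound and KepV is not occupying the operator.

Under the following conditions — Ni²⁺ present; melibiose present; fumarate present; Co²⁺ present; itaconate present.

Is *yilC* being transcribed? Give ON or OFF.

WexF is produced constitutively and is active.
Ni²⁺ is present, so KepV is inactive.
Itaconate is present, so GixA is inactive.
Required activator GixA is absent, so *kepJ* is not transcribed.
So KepJ is not produced.
Co²⁺ is present, so HaxW is inactive.
Required activator KepJ is absent, so *lomT* is not transcribed.
So LomT is not produced.
Fumarate is present, so TemL is inactive.
Required activator TemL is absent, so *velM* is not transcribed.
So VelM is not produced.
Required activator VelM is absent, so *sovD* is not transcribed.
So SovD is not produced.
Required activator SovD is absent, so *irpW* is not transcribed.
So IrpW is not produced.
Melibiose is present, so JalR is inactive.
Required activator IrpW is absent, so *yilC* is not transcribed.

OFF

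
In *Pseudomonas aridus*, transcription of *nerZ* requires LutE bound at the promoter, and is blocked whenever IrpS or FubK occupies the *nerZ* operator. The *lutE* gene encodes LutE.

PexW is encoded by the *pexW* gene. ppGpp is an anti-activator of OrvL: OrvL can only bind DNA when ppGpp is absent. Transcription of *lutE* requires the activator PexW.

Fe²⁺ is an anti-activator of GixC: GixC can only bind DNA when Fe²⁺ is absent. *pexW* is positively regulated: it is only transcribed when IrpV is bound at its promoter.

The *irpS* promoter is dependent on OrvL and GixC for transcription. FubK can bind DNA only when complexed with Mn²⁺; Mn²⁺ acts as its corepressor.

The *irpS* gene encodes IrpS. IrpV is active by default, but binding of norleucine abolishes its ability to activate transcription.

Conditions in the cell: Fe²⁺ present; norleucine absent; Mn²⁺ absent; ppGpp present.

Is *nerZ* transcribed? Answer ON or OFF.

ppGpp is present, so OrvL is inactive.
Fe²⁺ is present, so GixC is inactive.
Required activator OrvL is absent, so *irpS* is not transcribed.
So IrpS is not produced.
Norleucine is absent, so IrpV is active.
No repressor is bound and IrpV is active, so *pexW* is transcribed.
So PexW is produced and active.
No repressor is bound and PexW is active, so *lutE* is transcribed.
So LutE is produced and active.
Mn²⁺ is absent, so FubK is inactive.
No repressor is bound and LutE is active, so *nerZ* is transcribed.

ON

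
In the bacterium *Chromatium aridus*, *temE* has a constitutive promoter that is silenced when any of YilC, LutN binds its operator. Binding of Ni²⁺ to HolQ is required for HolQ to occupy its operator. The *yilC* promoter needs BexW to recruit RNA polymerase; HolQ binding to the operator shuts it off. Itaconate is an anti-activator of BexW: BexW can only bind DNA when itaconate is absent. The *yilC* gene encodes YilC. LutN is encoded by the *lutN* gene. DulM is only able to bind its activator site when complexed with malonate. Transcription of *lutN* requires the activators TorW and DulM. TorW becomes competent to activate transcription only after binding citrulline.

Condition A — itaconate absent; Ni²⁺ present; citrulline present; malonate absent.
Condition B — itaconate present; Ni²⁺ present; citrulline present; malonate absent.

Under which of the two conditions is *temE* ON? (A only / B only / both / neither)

Condition A:
Itaconate is absent, so BexW is active.
Ni²⁺ is present, so HolQ is active.
With repressor HolQ bound, *yilC* is not transcribed.
So YilC is not produced.
Citrulline is present, so TorW is active.
Malonate is absent, so DulM is inactive.
Required activator DulM is absent, so *lutN* is not transcribed.
So LutN is not produced.
With no repressor bound, *temE* is transcribed.
→ *temE* is ON in A.
Condition B:
Itaconate is present, so BexW is inactive.
Ni²⁺ is present, so HolQ is active.
With repressor HolQ bound, *yilC* is not transcribed.
So YilC is not produced.
Citrulline is present, so TorW is active.
Malonate is absent, so DulM is inactive.
Required activator DulM is absent, so *lutN* is not transcribed.
So LutN is not produced.
With no repressor bound, *temE* is transcribed.
→ *temE* is ON in B.

both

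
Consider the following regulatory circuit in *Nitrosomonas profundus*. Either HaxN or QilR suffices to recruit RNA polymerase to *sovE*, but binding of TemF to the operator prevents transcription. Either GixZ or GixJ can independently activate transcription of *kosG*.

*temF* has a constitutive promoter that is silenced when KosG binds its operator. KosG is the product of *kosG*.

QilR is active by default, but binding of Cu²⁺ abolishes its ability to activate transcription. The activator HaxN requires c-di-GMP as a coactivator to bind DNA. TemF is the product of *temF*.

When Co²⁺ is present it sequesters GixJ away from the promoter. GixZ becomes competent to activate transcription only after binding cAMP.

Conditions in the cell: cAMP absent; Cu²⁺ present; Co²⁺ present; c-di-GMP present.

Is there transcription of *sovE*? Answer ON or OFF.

c-di-GMP is present, so HaxN is active.
cAMP is absent, so GixZ is inactive.
Co²⁺ is present, so GixJ is inactive.
No activator is available at the *kosG* promoter, so *kosG* is not transcribed.
So KosG is not produced.
With no repressor bound, *temF* is transcribed.
So TemF is produced and active.
Cu²⁺ is present, so QilR is inactive.
With repressor TemF bound, *sovE* is not transcribed.

OFF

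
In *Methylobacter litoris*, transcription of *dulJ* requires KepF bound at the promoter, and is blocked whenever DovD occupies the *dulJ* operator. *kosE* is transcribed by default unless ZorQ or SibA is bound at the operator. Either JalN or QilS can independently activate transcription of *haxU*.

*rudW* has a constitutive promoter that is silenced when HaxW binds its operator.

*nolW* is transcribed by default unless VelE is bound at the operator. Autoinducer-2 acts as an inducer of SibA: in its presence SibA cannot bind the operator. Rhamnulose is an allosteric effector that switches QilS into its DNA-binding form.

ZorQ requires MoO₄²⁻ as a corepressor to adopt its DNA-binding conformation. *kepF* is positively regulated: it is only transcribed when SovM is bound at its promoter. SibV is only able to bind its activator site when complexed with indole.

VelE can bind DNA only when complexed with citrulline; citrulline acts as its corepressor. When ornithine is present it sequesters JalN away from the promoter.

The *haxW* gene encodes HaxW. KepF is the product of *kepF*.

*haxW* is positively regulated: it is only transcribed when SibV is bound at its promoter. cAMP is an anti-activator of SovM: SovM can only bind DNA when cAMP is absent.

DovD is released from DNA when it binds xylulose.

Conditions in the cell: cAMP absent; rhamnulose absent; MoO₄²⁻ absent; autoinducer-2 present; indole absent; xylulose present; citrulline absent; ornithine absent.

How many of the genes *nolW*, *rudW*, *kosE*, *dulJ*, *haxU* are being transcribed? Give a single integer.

Citrulline is absent, so VelE is inactive.
With no repressor bound, *nolW* is transcribed.
→ *nolW* is ON.
Indole is absent, so SibV is inactive.
Required activator SibV is absent, so *haxW* is not transcribed.
So HaxW is not produced.
With no repressor bound, *rudW* is transcribed.
→ *rudW* is ON.
MoO₄²⁻ is absent, so ZorQ is inactive.
Autoinducer-2 is present, so SibA is inactive.
With no repressor bound, *kosE* is transcribed.
→ *kosE* is ON.
cAMP is absent, so SovM is active.
No repressor is bound and SovM is active, so *kepF* is transcribed.
So KepF is produced and active.
Xylulose is present, so DovD is inactive.
No repressor is bound and KepF is active, so *dulJ* is transcribed.
→ *dulJ* is ON.
Ornithine is absent, so JalN is active.
Rhamnulose is absent, so QilS is inactive.
Activator JalN is present, so *haxU* is transcribed.
→ *haxU* is ON.
5 of the 5 genes are transcribed.

5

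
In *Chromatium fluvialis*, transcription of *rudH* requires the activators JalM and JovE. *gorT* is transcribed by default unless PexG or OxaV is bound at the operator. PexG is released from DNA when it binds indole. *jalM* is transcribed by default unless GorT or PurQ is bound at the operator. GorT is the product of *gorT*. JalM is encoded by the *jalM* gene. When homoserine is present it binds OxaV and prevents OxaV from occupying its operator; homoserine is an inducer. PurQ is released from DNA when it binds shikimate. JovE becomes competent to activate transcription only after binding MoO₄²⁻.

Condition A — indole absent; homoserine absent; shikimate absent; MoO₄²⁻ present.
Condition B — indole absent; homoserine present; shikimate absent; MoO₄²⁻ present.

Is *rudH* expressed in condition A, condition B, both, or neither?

Condition A:
Indole is absent, so PexG is active.
Homoserine is absent, so OxaV is active.
With repressor PexG bound, *gorT* is not transcribed.
So GorT is not produced.
Shikimate is absent, so PurQ is active.
With repressor PurQ bound, *jalM* is not transcribed.
So JalM is not produced.
MoO₄²⁻ is present, so JovE is active.
Required activator JalM is absent, so *rudH* is not transcribed.
→ *rudH* is OFF in A.
Condition B:
Indole is absent, so PexG is active.
Homoserine is present, so OxaV is inactive.
With repressor PexG bound, *gorT* is not transcribed.
So GorT is not produced.
Shikimate is absent, so PurQ is active.
With repressor PurQ bound, *jalM* is not transcribed.
So JalM is not produced.
MoO₄²⁻ is present, so JovE is active.
Required activator JalM is absent, so *rudH* is not transcribed.
→ *rudH* is OFF in B.

neither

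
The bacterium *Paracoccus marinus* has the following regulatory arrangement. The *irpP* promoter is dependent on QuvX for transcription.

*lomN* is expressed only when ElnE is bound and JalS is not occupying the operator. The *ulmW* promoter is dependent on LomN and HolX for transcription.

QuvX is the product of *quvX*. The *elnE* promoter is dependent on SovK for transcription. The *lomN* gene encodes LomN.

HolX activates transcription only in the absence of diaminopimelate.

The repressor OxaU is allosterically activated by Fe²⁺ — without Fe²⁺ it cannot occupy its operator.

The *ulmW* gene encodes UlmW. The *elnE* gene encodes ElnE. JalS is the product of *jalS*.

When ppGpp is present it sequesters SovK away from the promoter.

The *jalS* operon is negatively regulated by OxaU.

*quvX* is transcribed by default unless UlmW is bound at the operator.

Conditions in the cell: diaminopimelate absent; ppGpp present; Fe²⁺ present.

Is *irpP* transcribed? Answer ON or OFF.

ppGpp is present, so SovK is inactive.
Required activator SovK is absent, so *elnE* is not transcribed.
So ElnE is not produced.
Fe²⁺ is present, so OxaU is active.
With repressor OxaU bound, *jalS* is not transcribed.
So JalS is not produced.
Required activator ElnE is absent, so *lomN* is not transcribed.
So LomN is not produced.
Diaminopimelate is absent, so HolX is active.
Required activator LomN is absent, so *ulmW* is not transcribed.
So UlmW is not produced.
With no repressor bound, *quvX* is transcribed.
So QuvX is produced and active.
No repressor is bound and QuvX is active, so *irpP* is transcribed.

ON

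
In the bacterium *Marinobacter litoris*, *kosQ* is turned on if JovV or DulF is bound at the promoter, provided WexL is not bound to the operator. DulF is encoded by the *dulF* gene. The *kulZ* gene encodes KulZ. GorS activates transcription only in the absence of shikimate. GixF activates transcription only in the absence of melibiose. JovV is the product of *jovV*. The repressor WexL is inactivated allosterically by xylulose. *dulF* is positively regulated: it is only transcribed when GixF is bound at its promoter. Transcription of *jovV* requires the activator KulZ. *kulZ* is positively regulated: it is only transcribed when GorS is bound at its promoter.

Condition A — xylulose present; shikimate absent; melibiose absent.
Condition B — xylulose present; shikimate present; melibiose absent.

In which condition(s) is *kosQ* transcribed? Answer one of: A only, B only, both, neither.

Condition A:
Xylulose is present, so WexL is inactive.
Shikimate is absent, so GorS is active.
No repressor is bound and GorS is active, so *kulZ* is transcribed.
So KulZ is produced and active.
No repressor is bound and KulZ is active, so *jovV* is transcribed.
So JovV is produced and active.
Melibiose is absent, so GixF is active.
No repressor is bound and GixF is active, so *dulF* is transcribed.
So DulF is produced and active.
Activator JovV is present, so *kosQ* is transcribed.
→ *kosQ* is ON in A.
Condition B:
Xylulose is present, so WexL is inactive.
Shikimate is present, so GorS is inactive.
Required activator GorS is absent, so *kulZ* is not transcribed.
So KulZ is not produced.
Required activator KulZ is absent, so *jovV* is not transcribed.
So JovV is not produced.
Melibiose is absent, so GixF is active.
No repressor is bound and GixF is active, so *dulF* is transcribed.
So DulF is produced and active.
Activator DulF is present, so *kosQ* is transcribed.
→ *kosQ* is ON in B.

both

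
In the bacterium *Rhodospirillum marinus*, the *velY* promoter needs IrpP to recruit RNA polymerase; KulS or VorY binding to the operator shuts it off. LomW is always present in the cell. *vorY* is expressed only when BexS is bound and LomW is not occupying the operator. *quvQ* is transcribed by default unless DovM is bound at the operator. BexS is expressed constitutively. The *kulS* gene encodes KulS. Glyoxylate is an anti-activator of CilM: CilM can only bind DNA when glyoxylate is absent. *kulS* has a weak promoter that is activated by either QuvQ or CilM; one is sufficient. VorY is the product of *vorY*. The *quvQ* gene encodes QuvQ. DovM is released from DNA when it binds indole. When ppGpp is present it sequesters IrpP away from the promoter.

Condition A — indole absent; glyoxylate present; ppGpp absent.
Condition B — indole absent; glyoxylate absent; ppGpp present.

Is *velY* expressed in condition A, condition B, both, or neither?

Condition A:
Indole is absent, so DovM is active.
With repressor DovM bound, *quvQ* is not transcribed.
So QuvQ is not produced.
Glyoxylate is present, so CilM is inactive.
No activator is available at the *kulS* promoter, so *kulS* is not transcribed.
So KulS is not produced.
ppGpp is absent, so IrpP is active.
BexS is produced constitutively and is active.
LomW is produced constitutively and is active.
With repressor LomW bound, *vorY* is not transcribed.
So VorY is not produced.
No repressor is bound and IrpP is active, so *velY* is transcribed.
→ *velY* is ON in A.
Condition B:
Indole is absent, so DovM is active.
With repressor DovM bound, *quvQ* is not transcribed.
So QuvQ is not produced.
Glyoxylate is absent, so CilM is active.
Activator CilM is present, so *kulS* is transcribed.
So KulS is produced and active.
ppGpp is present, so IrpP is inactive.
BexS is produced constitutively and is active.
LomW is produced constitutively and is active.
With repressor LomW bound, *vorY* is not transcribed.
So VorY is not produced.
With repressor KulS bound, *velY* is not transcribed.
→ *velY* is OFF in B.

A only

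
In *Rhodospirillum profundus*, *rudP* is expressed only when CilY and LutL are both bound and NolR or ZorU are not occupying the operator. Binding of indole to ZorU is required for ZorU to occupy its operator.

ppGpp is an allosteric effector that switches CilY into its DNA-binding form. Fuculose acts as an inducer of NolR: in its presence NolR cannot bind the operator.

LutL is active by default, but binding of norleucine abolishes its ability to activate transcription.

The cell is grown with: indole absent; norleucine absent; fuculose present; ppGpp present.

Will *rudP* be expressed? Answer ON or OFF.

ON

Fuculose is present, so NolR is inactive.
Indole is absent, so ZorU is inactive.
ppGpp is present, so CilY is active.
Norleucine is absent, so LutL is active.
No repressor is bound and CilY and LutL are active, so *rudP* is transcribed.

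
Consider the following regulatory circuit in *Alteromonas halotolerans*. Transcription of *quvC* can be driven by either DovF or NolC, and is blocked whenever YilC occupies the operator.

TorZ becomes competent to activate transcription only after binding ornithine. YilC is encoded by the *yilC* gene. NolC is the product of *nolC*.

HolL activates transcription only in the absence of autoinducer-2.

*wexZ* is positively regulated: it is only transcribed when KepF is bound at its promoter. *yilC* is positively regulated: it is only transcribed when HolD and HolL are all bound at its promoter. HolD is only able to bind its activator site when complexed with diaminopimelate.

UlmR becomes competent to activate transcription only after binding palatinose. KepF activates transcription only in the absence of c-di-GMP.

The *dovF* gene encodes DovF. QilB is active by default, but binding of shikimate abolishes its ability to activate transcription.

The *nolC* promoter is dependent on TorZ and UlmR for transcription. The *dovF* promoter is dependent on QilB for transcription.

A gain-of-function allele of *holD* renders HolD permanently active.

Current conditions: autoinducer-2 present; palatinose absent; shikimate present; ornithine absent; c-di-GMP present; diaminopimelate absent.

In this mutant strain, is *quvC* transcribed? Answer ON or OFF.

OFF

Shikimate is present, so QilB is inactive.
Required activator QilB is absent, so *dovF* is not transcribed.
So DovF is not produced.
Ornithine is absent, so TorZ is inactive.
Palatinose is absent, so UlmR is inactive.
Required activator TorZ is absent, so *nolC* is not transcribed.
So NolC is not produced.
HolD is constitutively active in this strain.
Autoinducer-2 is present, so HolL is inactive.
Required activator HolL is absent, so *yilC* is not transcribed.
So YilC is not produced.
No activator is available at the *quvC* promoter, so *quvC* is not transcribed.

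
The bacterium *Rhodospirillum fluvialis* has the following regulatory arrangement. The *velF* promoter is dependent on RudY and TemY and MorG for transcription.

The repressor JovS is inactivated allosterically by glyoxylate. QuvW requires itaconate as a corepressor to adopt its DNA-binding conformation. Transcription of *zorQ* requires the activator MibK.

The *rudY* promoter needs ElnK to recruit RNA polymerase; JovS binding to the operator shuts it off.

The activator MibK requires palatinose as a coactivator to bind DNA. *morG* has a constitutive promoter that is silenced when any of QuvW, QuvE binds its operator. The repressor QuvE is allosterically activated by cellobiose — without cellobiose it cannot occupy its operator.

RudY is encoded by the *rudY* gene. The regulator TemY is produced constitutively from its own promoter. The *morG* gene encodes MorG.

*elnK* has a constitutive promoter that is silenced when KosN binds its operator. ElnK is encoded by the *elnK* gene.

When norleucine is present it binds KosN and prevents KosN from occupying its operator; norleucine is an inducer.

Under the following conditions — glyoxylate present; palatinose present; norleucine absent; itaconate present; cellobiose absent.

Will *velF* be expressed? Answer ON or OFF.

Norleucine is absent, so KosN is active.
With repressor KosN bound, *elnK* is not transcribed.
So ElnK is not produced.
Glyoxylate is present, so JovS is inactive.
Required activator ElnK is absent, so *rudY* is not transcribed.
So RudY is not produced.
TemY is produced constitutively and is active.
Itaconate is present, so QuvW is active.
Cellobiose is absent, so QuvE is inactive.
With repressor QuvW bound, *morG* is not transcribed.
So MorG is not produced.
Required activator RudY is absent, so *velF* is not transcribed.

OFF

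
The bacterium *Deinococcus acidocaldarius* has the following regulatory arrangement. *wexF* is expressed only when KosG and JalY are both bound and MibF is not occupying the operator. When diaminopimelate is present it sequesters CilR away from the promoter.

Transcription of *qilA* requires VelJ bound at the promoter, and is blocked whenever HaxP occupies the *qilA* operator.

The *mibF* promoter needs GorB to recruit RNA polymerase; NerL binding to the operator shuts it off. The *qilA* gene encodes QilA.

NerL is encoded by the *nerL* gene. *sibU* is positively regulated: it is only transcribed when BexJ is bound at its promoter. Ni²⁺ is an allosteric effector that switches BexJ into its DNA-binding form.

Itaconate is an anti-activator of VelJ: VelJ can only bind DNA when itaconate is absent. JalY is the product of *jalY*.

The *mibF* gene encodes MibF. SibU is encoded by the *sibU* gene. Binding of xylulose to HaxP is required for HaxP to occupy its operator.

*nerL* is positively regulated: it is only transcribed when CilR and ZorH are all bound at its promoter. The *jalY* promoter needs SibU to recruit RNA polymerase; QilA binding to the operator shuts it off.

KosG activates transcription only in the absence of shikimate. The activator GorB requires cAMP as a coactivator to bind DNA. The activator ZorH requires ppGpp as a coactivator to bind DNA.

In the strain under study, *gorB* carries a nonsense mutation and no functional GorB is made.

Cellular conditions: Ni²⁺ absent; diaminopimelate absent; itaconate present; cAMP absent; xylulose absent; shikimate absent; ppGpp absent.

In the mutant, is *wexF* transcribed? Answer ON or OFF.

OFF

Shikimate is absent, so KosG is active.
Itaconate is present, so VelJ is inactive.
Xylulose is absent, so HaxP is inactive.
Required activator VelJ is absent, so *qilA* is not transcribed.
So QilA is not produced.
Ni²⁺ is absent, so BexJ is inactive.
Required activator BexJ is absent, so *sibU* is not transcribed.
So SibU is not produced.
Required activator SibU is absent, so *jalY* is not transcribed.
So JalY is not produced.
Diaminopimelate is absent, so CilR is active.
ppGpp is absent, so ZorH is inactive.
Required activator ZorH is absent, so *nerL* is not transcribed.
So NerL is not produced.
GorB is non-functional in this strain, so it has no effect.
Required activator GorB is absent, so *mibF* is not transcribed.
So MibF is not produced.
Required activator JalY is absent, so *wexF* is not transcribed.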